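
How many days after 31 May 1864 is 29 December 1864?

May 1864: 31 − 31 = 0 days remain.
Then June (30), July (31), August (31), September (30), October (31), November (30): 30 + 31 + 31 + 30 + 31 + 30 = 183 days.
December 1–29, 1864: 29 days.
Total: 0 + 183 + 29 = 212 days.

212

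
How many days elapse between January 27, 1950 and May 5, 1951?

463

January 27, 1950 → January 27, 1951: 365 days.
January 1951: 31 − 27 = 4 days remain.
Then February 1951 (28), March (31), April (30): 28 + 31 + 30 = 89 days.
May 1–5, 1951: 5 days.
Residual: 98 days.
Total: 463 days.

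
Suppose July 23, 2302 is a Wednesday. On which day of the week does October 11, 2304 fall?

Tuesday

July 23, 2302 → July 23, 2303: 365 days.
July 23, 2303 → July 23, 2304: 366 days (2304 is a leap year).
July 2304: 31 − 23 = 8 days remain.
Then August (31), September (30): 31 + 30 = 61 days.
October 1–11, 2304: 11 days.
Residual: 80 days.
Total: 811 days.
811 mod 7 = 6, so 6 days after Wednesday is Tuesday.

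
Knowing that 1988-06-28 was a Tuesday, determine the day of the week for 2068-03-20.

Tuesday

Day-of-year of June 28, 1988: 180.
Day-of-year of March 20, 2068: 80.
1988 has 366 days, so 366 − 180 = 186 days remain in 1988.
Full years 1989–2067: 60 common + 19 leap = 60×365 + 19×366 = 28854 days.
Total: 186 + 28854 + 80 = 29120 days.
29120 is a multiple of 7, so 2068-03-20 falls on the same weekday: Tuesday.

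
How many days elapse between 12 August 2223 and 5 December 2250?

9977

Day-of-year of August 12, 2223: 224.
Day-of-year of December 5, 2250: 339.
2223 has 365 days, so 365 − 224 = 141 days remain in 2223.
Full years 2224–2249: 19 common + 7 leap = 19×365 + 7×366 = 9497 days.
Total: 141 + 9497 + 339 = 9977 days.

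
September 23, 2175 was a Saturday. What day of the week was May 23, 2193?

Day-of-year of September 23, 2175: 266.
Day-of-year of May 23, 2193: 143.
2175 has 365 days, so 365 − 266 = 99 days remain in 2175.
Full years 2176–2192: 12 common + 5 leap = 12×365 + 5×366 = 6210 days.
Total: 99 + 6210 + 143 = 6452 days.
6452 mod 7 = 5, so 5 days after Saturday is Thursday.

Thursday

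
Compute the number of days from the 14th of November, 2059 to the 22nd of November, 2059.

Within November 2059: 22 − 14 = 8 days.

8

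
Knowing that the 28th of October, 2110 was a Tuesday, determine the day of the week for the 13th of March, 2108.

Tuesday

Count forward from the earlier date (March 13, 2108) to the later (October 28, 2110):
March 13, 2108 → March 13, 2109: 365 days.
March 13, 2109 → March 13, 2110: 365 days.
March 2110: 31 − 13 = 18 days remain.
Then April (30), May (31), June (30), July (31), August (31), September (30): 30 + 31 + 30 + 31 + 31 + 30 = 183 days.
October 1–28, 2110: 28 days.
Residual: 229 days.
Total: 959 days.
959 is a multiple of 7, so the 13th of March, 2108 falls on the same weekday: Tuesday.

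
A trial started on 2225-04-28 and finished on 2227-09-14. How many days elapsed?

April 2225: 30 − 28 = 2 days remain.
Then 28 full months totalling 853 days.
September 1–14, 2227: 14 days.
Total: 2 + 853 + 14 = 869 days.

869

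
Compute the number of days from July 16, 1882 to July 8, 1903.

7661

From July 16, 1882 to July 16, 1902: 20 years, of which 4 contain a Feb 29 — 16×365 + 4×366 = 7304 days.
(1900 is not a leap year (divisible by 100 but not 400).)
July 1902: 31 − 16 = 15 days remain.
Then 11 full months totalling 334 days.
July 1–8, 1903: 8 days.
Residual: 357 days.
Total: 7661 days.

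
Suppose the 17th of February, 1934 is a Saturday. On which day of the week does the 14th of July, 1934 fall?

February 1934: 28 − 17 = 11 days remain (1934 is not a leap year, so February has 28 days).
Then March (31), April (30), May (31), June (30): 31 + 30 + 31 + 30 = 122 days.
July 1–14, 1934: 14 days.
Total: 11 + 122 + 14 = 147 days.
147 is a multiple of 7, so the 14th of July, 1934 falls on the same weekday: Saturday.

Saturday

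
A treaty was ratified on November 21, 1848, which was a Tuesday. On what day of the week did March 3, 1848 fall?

Count forward from the earlier date (March 3, 1848) to the later (November 21, 1848):
March 1848: 31 − 3 = 28 days remain.
Then April (30), May (31), June (30), July (31), August (31), September (30), October (31): 30 + 31 + 30 + 31 + 31 + 30 + 31 = 214 days.
November 1–21, 1848: 21 days.
Total: 28 + 214 + 21 = 263 days.
263 mod 7 = 4, so 4 days before Tuesday is Friday.

Friday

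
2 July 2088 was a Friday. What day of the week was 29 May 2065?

Friday

Count forward from the earlier date (May 29, 2065) to the later (July 2, 2088):
From May 29, 2065 to May 29, 2088: 23 years, of which 6 contain a Feb 29 — 17×365 + 6×366 = 8401 days.
May 2088: 31 − 29 = 2 days remain.
Then June (30): 30 days.
July 1–2, 2088: 2 days.
Residual: 34 days.
Total: 8435 days.
8435 is a multiple of 7, so 29 May 2065 falls on the same weekday: Friday.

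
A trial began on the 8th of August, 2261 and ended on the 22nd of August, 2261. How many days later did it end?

14

Within August 2261: 22 − 8 = 14 days.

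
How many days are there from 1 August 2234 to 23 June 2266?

From August 1, 2234 to August 1, 2265: 31 years, of which 8 contain a Feb 29 — 23×365 + 8×366 = 11323 days.
August 2265: 31 − 1 = 30 days remain.
Then 9 full months totalling 273 days.
June 1–23, 2266: 23 days.
Residual: 326 days.
Total: 11649 days.

11649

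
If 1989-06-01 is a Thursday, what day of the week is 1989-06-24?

Within June 1989: 24 − 1 = 23 days.
23 mod 7 = 2, so 2 days after Thursday is Saturday.

Saturday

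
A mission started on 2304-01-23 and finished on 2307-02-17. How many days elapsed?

1121

Day-of-year of January 23, 2304: 23.
Day-of-year of February 17, 2307: 48.
2304 has 366 days, so 366 − 23 = 343 days remain in 2304.
Full years: 2305: 365; 2306: 365. Sum = 730.
Total: 343 + 730 + 48 = 1121 days.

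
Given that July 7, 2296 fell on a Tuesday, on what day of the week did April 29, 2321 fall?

Friday

Day-of-year of July 7, 2296: 189.
Day-of-year of April 29, 2321: 119.
2296 has 366 days, so 366 − 189 = 177 days remain in 2296.
Full years 2297–2320: 19 common + 5 leap = 19×365 + 5×366 = 8765 days.
Total: 177 + 8765 + 119 = 9061 days.
9061 mod 7 = 3, so 3 days after Tuesday is Friday.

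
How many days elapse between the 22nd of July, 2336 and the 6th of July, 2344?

Day-of-year of July 22, 2336: 204.
Day-of-year of July 6, 2344: 188.
2336 has 366 days, so 366 − 204 = 162 days remain in 2336.
Full years 2337–2343: 6 common + 1 leap = 6×365 + 1×366 = 2556 days.
Total: 162 + 2556 + 188 = 2906 days.

2906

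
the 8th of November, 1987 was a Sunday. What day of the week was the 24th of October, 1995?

Day-of-year of November 8, 1987: 312.
Day-of-year of October 24, 1995: 297.
1987 has 365 days, so 365 − 312 = 53 days remain in 1987.
Full years 1988–1994: 5 common + 2 leap = 5×365 + 2×366 = 2557 days.
Total: 53 + 2557 + 297 = 2907 days.
2907 mod 7 = 2, so 2 days after Sunday is Tuesday.

Tuesday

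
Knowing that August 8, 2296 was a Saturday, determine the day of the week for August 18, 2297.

August 8, 2296 → August 8, 2297: 365 days.
Within August 2297: 18 − 8 = 10 days.
Total: 375 days.
375 mod 7 = 4, so 4 days after Saturday is Wednesday.

Wednesday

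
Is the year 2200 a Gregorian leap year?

No

2200 is not a leap year (divisible by 100 but not 400).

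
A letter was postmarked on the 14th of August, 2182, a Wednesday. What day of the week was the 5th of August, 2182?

Count forward from the earlier date (August 5, 2182) to the later (August 14, 2182):
Within August 2182: 14 − 5 = 9 days.
9 mod 7 = 2, so 2 days before Wednesday is Monday.

Monday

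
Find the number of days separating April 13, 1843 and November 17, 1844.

Day-of-year of April 13, 1843: 103.
Day-of-year of November 17, 1844: 322.
1843 has 365 days, so 365 − 103 = 262 days remain in 1843.
Total: 262 + 322 = 584 days.

584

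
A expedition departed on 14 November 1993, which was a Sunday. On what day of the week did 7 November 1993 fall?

Count forward from the earlier date (November 7, 1993) to the later (November 14, 1993):
Within November 1993: 14 − 7 = 7 days.
7 is a multiple of 7, so 7 November 1993 falls on the same weekday: Sunday.

Sunday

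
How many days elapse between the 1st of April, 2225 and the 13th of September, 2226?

530

April 2225: 30 − 1 = 29 days remain.
Then 16 full months totalling 488 days.
September 1–13, 2226: 13 days.
Total: 29 + 488 + 13 = 530 days.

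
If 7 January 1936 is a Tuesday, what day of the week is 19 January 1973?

From January 7, 1936 to January 7, 1973: 37 years, of which 10 contain a Feb 29 — 27×365 + 10×366 = 13515 days.
Within January 1973: 19 − 7 = 12 days.
Total: 13527 days.
13527 mod 7 = 3, so 3 days after Tuesday is Friday.

Friday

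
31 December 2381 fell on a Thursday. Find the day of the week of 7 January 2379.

Count forward from the earlier date (January 7, 2379) to the later (December 31, 2381):
Day-of-year of January 7, 2379: 7.
Day-of-year of December 31, 2381: 365.
2379 has 365 days, so 365 − 7 = 358 days remain in 2379.
Full years: 2380: 366. Sum = 366.
Total: 358 + 366 + 365 = 1089 days.
1089 mod 7 = 4, so 4 days before Thursday is Sunday.

Sunday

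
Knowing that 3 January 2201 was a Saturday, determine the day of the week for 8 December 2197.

Friday

Count forward from the earlier date (December 8, 2197) to the later (January 3, 2201):
December 8, 2197 → December 8, 2198: 365 days.
December 8, 2198 → December 8, 2199: 365 days.
December 8, 2199 → December 8, 2200: 365 days (2200 is not a leap year (divisible by 100 but not 400)).
December 2200: 31 − 8 = 23 days remain.
January 1–3, 2201: 3 days.
Residual: 26 days.
Total: 1121 days.
1121 mod 7 = 1, so 1 day before Saturday is Friday.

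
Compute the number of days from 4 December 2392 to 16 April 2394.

Day-of-year of December 4, 2392: 339.
Day-of-year of April 16, 2394: 106.
2392 has 366 days, so 366 − 339 = 27 days remain in 2392.
Full years: 2393: 365. Sum = 365.
Total: 27 + 365 + 106 = 498 days.

498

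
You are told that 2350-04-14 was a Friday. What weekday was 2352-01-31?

Day-of-year of April 14, 2350: 104.
Day-of-year of January 31, 2352: 31.
2350 has 365 days, so 365 − 104 = 261 days remain in 2350.
Full years: 2351: 365. Sum = 365.
Total: 261 + 365 + 31 = 657 days.
657 mod 7 = 6, so 6 days after Friday is Thursday.

Thursday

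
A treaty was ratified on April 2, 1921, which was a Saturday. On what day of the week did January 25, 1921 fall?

Count forward from the earlier date (January 25, 1921) to the later (April 2, 1921):
January 1921: 31 − 25 = 6 days remain.
Then February 1921 (28), March (31): 28 + 31 = 59 days.
April 1–2, 1921: 2 days.
Total: 6 + 59 + 2 = 67 days.
67 mod 7 = 4, so 4 days before Saturday is Tuesday.

Tuesday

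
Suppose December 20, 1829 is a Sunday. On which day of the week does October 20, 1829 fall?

Tuesday

Count forward from the earlier date (October 20, 1829) to the later (December 20, 1829):
October 1829: 31 − 20 = 11 days remain.
Then November (30): 30 days.
December 1–20, 1829: 20 days.
Total: 11 + 30 + 20 = 61 days.
61 mod 7 = 5, so 5 days before Sunday is Tuesday.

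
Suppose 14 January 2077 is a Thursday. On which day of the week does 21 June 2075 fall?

Friday

Count forward from the earlier date (June 21, 2075) to the later (January 14, 2077):
June 21, 2075 → June 21, 2076: 366 days (2076 is a leap year).
June 2076: 30 − 21 = 9 days remain.
Then July (31), August (31), September (30), October (31), November (30), December (31): 31 + 31 + 30 + 31 + 30 + 31 = 184 days.
January 1–14, 2077: 14 days.
Residual: 207 days.
Total: 573 days.
573 mod 7 = 6, so 6 days before Thursday is Friday.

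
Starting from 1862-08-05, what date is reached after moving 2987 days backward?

1854-06-01

Count 2987 days before August 5, 1862:
From June 1, 1854 to June 1, 1862: 8 years, of which 2 contain a Feb 29 — 6×365 + 2×366 = 2922 days.
June 1862: 30 − 1 = 29 days remain.
Then July (31): 31 days.
August 1–5, 1862: 5 days.
Residual: 65 days.
Total: 2987 days.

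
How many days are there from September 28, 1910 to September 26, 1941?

11321

From September 28, 1910 to September 28, 1940: 30 years, of which 8 contain a Feb 29 — 22×365 + 8×366 = 10958 days.
September 1940: 30 − 28 = 2 days remain.
Then 11 full months totalling 335 days.
September 1–26, 1941: 26 days.
Residual: 363 days.
Total: 11321 days.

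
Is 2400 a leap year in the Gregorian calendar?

Yes

2400 is a leap year (divisible by 400).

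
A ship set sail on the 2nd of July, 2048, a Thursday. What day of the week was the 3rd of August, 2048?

July 2048: 31 − 2 = 29 days remain.
August 1–3, 2048: 3 days.
Total: 29 + 3 = 32 days.
32 mod 7 = 4, so 4 days after Thursday is Monday.

Monday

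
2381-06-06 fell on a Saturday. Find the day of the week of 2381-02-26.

Thursday

Count forward from the earlier date (February 26, 2381) to the later (June 6, 2381):
February 2381: 28 − 26 = 2 days remain (2381 is not a leap year, so February has 28 days).
Then March (31), April (30), May (31): 31 + 30 + 31 = 92 days.
June 1–6, 2381: 6 days.
Total: 2 + 92 + 6 = 100 days.
100 mod 7 = 2, so 2 days before Saturday is Thursday.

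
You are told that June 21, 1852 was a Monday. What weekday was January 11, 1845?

Count forward from the earlier date (January 11, 1845) to the later (June 21, 1852):
From January 11, 1845 to January 11, 1852: 7 years, of which 1 contains a Feb 29 — 6×365 + 1×366 = 2556 days.
January 1852: 31 − 11 = 20 days remain.
Then February 1852 (29), March (31), April (30), May (31): 29 + 31 + 30 + 31 = 121 days.
June 1–21, 1852: 21 days.
Residual: 162 days.
Total: 2718 days.
2718 mod 7 = 2, so 2 days before Monday is Saturday.

Saturday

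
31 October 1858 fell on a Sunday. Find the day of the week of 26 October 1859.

Wednesday

October 1858: 31 − 31 = 0 days remain.
Then 11 full months totalling 334 days.
October 1–26, 1859: 26 days.
Total: 0 + 334 + 26 = 360 days.
360 mod 7 = 3, so 3 days after Sunday is Wednesday.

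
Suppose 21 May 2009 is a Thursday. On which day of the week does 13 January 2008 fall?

Count forward from the earlier date (January 13, 2008) to the later (May 21, 2009):
Day-of-year of January 13, 2008: 13.
Day-of-year of May 21, 2009: 141.
2008 has 366 days, so 366 − 13 = 353 days remain in 2008.
Total: 353 + 141 = 494 days.
494 mod 7 = 4, so 4 days before Thursday is Sunday.

Sunday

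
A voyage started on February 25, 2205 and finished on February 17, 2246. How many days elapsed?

Day-of-year of February 25, 2205: 56.
Day-of-year of February 17, 2246: 48.
2205 has 365 days, so 365 − 56 = 309 days remain in 2205.
Full years 2206–2245: 30 common + 10 leap = 30×365 + 10×366 = 14610 days.
Total: 309 + 14610 + 48 = 14967 days.

14967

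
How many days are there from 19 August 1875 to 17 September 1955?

From August 19, 1875 to August 19, 1955: 80 years, of which 19 contain a Feb 29 — 61×365 + 19×366 = 29219 days.
(1900 is not a leap year (divisible by 100 but not 400).)
August 1955: 31 − 19 = 12 days remain.
September 1–17, 1955: 17 days.
Residual: 29 days.
Total: 29248 days.

29248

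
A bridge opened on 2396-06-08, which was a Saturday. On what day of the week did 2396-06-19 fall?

Wednesday

Within June 2396: 19 − 8 = 11 days.
11 mod 7 = 4, so 4 days after Saturday is Wednesday.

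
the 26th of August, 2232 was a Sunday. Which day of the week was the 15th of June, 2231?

Count forward from the earlier date (June 15, 2231) to the later (August 26, 2232):
June 2231: 30 − 15 = 15 days remain.
Then 13 full months totalling 397 days.
August 1–26, 2232: 26 days.
Total: 15 + 397 + 26 = 438 days.
438 mod 7 = 4, so 4 days before Sunday is Wednesday.

Wednesday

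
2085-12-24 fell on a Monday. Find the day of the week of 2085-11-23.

Count forward from the earlier date (November 23, 2085) to the later (December 24, 2085):
November 2085: 30 − 23 = 7 days remain.
December 1–24, 2085: 24 days.
Total: 7 + 24 = 31 days.
31 mod 7 = 3, so 3 days before Monday is Friday.

Friday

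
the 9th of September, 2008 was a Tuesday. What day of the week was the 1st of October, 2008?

September 2008: 30 − 9 = 21 days remain.
October 1, 2008: 1 day.
Total: 21 + 1 = 22 days.
22 mod 7 = 1, so 1 day after Tuesday is Wednesday.

Wednesday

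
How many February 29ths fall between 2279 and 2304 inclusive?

6

Years divisible by 4 in [2279, 2304]: 2280, 2284, 2288, 2292, 2296, 2300, 2304.
Of these, 2300 is divisible by 100 but not 400, so not leap.
Leap years: 7 − 1 = 6.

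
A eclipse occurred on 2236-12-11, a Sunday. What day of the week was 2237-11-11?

Saturday

December 2236: 31 − 11 = 20 days remain.
Then 10 full months totalling 304 days.
November 1–11, 2237: 11 days.
Residual: 335 days.
Total: 335 days.
335 mod 7 = 6, so 6 days after Sunday is Saturday.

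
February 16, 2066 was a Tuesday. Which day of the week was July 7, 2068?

Saturday

Day-of-year of February 16, 2066: 47.
Day-of-year of July 7, 2068: 189.
2066 has 365 days, so 365 − 47 = 318 days remain in 2066.
Full years: 2067: 365. Sum = 365.
Total: 318 + 365 + 189 = 872 days.
872 mod 7 = 4, so 4 days after Tuesday is Saturday.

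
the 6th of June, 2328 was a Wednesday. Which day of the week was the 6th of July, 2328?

June 2328: 30 − 6 = 24 days remain.
July 1–6, 2328: 6 days.
Total: 24 + 6 = 30 days.
30 mod 7 = 2, so 2 days after Wednesday is Friday.

Friday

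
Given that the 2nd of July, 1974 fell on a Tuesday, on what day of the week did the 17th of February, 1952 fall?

Sunday

Count forward from the earlier date (February 17, 1952) to the later (July 2, 1974):
Day-of-year of February 17, 1952: 48.
Day-of-year of July 2, 1974: 183.
1952 has 366 days, so 366 − 48 = 318 days remain in 1952.
Full years 1953–1973: 16 common + 5 leap = 16×365 + 5×366 = 7670 days.
Total: 318 + 7670 + 183 = 8171 days.
8171 mod 7 = 2, so 2 days before Tuesday is Sunday.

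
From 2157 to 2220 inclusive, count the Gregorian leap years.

15

Years divisible by 4: 2160, 2164, …, 2220 — 16 in all.
Of these, 2200 is divisible by 100 but not 400, so not leap.
Leap years: 16 − 1 = 15.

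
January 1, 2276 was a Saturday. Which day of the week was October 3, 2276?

January 2276: 31 − 1 = 30 days remain.
Then February 2276 (29), March (31), April (30), May (31), June (30), July (31), August (31), September (30): 29 + 31 + 30 + 31 + 30 + 31 + 31 + 30 = 243 days.
October 1–3, 2276: 3 days.
Total: 30 + 243 + 3 = 276 days.
276 mod 7 = 3, so 3 days after Saturday is Tuesday.

Tuesday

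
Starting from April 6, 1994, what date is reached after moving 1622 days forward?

September 14, 1998

Count 1622 days after April 6, 1994:
Day-of-year of April 6, 1994: 96.
Day-of-year of September 14, 1998: 257.
1994 has 365 days, so 365 − 96 = 269 days remain in 1994.
Full years: 1995: 365; 1996: 366; 1997: 365. Sum = 1096.
Total: 269 + 1096 + 257 = 1622 days.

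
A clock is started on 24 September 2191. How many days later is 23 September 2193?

730

Day-of-year of September 24, 2191: 267.
Day-of-year of September 23, 2193: 266.
2191 has 365 days, so 365 − 267 = 98 days remain in 2191.
Full years: 2192: 366. Sum = 366.
Total: 98 + 366 + 266 = 730 days.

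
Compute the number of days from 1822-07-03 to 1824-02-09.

July 1822: 31 − 3 = 28 days remain.
Then 18 full months totalling 549 days.
February 1–9, 1824: 9 days (1824 is a leap year).
Total: 28 + 549 + 9 = 586 days.

586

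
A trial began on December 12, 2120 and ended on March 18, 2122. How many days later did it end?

461

Day-of-year of December 12, 2120: 347.
Day-of-year of March 18, 2122: 77.
2120 has 366 days, so 366 − 347 = 19 days remain in 2120.
Full years: 2121: 365. Sum = 365.
Total: 19 + 365 + 77 = 461 days.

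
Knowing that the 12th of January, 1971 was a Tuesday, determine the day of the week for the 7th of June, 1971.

Monday

January 1971: 31 − 12 = 19 days remain.
Then February 1971 (28), March (31), April (30), May (31): 28 + 31 + 30 + 31 = 120 days.
June 1–7, 1971: 7 days.
Total: 19 + 120 + 7 = 146 days.
146 mod 7 = 6, so 6 days after Tuesday is Monday.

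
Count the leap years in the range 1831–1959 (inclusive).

Years divisible by 4: 1832, 1836, …, 1956 — 32 in all.
Of these, 1900 is divisible by 100 but not 400, so not leap.
Leap years: 32 − 1 = 31.

31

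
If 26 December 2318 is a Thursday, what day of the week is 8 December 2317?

Saturday

Count forward from the earlier date (December 8, 2317) to the later (December 26, 2318):
Day-of-year of December 8, 2317: 342.
Day-of-year of December 26, 2318: 360.
2317 has 365 days, so 365 − 342 = 23 days remain in 2317.
Total: 23 + 360 = 383 days.
383 mod 7 = 5, so 5 days before Thursday is Saturday.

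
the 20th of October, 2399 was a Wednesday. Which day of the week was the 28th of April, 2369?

Monday

Count forward from the earlier date (April 28, 2369) to the later (October 20, 2399):
Day-of-year of April 28, 2369: 118.
Day-of-year of October 20, 2399: 293.
2369 has 365 days, so 365 − 118 = 247 days remain in 2369.
Full years 2370–2398: 22 common + 7 leap = 22×365 + 7×366 = 10592 days.
Total: 247 + 10592 + 293 = 11132 days.
11132 mod 7 = 2, so 2 days before Wednesday is Monday.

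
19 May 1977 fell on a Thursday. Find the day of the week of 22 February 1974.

Count forward from the earlier date (February 22, 1974) to the later (May 19, 1977):
February 22, 1974 → February 22, 1975: 365 days.
February 22, 1975 → February 22, 1976: 365 days.
February 22, 1976 → February 22, 1977: 366 days (1976 is a leap year).
February 1977: 28 − 22 = 6 days remain (1977 is not a leap year, so February has 28 days).
Then March (31), April (30): 31 + 30 = 61 days.
May 1–19, 1977: 19 days.
Residual: 86 days.
Total: 1182 days.
1182 mod 7 = 6, so 6 days before Thursday is Friday.

Friday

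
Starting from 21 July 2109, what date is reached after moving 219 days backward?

14 December 2108

Count 219 days before July 21, 2109:
Day-of-year of December 14, 2108: 349.
Day-of-year of July 21, 2109: 202.
2108 has 366 days, so 366 − 349 = 17 days remain in 2108.
Total: 17 + 202 = 219 days.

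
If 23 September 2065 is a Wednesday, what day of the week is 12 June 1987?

Friday

Count forward from the earlier date (June 12, 1987) to the later (September 23, 2065):
Day-of-year of June 12, 1987: 163.
Day-of-year of September 23, 2065: 266.
1987 has 365 days, so 365 − 163 = 202 days remain in 1987.
Full years 1988–2064: 57 common + 20 leap = 57×365 + 20×366 = 28125 days.
Total: 202 + 28125 + 266 = 28593 days.
28593 mod 7 = 5, so 5 days before Wednesday is Friday.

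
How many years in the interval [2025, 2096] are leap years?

Years divisible by 4: 2028, 2032, …, 2096 — 18 in all.
No century exceptions apply. Count: 18.

18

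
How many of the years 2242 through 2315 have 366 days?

Years divisible by 4: 2244, 2248, …, 2312 — 18 in all.
Of these, 2300 is divisible by 100 but not 400, so not leap.
Leap years: 18 − 1 = 17.

17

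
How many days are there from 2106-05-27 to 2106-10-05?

131

May 2106: 31 − 27 = 4 days remain.
Then June (30), July (31), August (31), September (30): 30 + 31 + 31 + 30 = 122 days.
October 1–5, 2106: 5 days.
Total: 4 + 122 + 5 = 131 days.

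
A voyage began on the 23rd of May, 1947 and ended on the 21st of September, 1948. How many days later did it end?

487

Day-of-year of May 23, 1947: 143.
Day-of-year of September 21, 1948: 265.
1947 has 365 days, so 365 − 143 = 222 days remain in 1947.
Total: 222 + 265 = 487 days.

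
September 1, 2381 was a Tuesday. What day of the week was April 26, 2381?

Sunday

Count forward from the earlier date (April 26, 2381) to the later (September 1, 2381):
April 2381: 30 − 26 = 4 days remain.
Then May (31), June (30), July (31), August (31): 31 + 30 + 31 + 31 = 123 days.
September 1, 2381: 1 day.
Total: 4 + 123 + 1 = 128 days.
128 mod 7 = 2, so 2 days before Tuesday is Sunday.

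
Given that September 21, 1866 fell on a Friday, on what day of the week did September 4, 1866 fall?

Count forward from the earlier date (September 4, 1866) to the later (September 21, 1866):
Within September 1866: 21 − 4 = 17 days.
17 mod 7 = 3, so 3 days before Friday is Tuesday.

Tuesday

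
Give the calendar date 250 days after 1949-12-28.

1950-09-04

Count 250 days after December 28, 1949:
December 1949: 31 − 28 = 3 days remain.
Then January (31), February 1950 (28), March (31), April (30), May (31), June (30), July (31), August (31): 31 + 28 + 31 + 30 + 31 + 30 + 31 + 31 = 243 days.
September 1–4, 1950: 4 days.
Total: 3 + 243 + 4 = 250 days.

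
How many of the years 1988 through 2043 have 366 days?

Years divisible by 4: 1988, 1992, …, 2040 — 14 in all.
2000 is divisible by 400, so still leap.
No century exceptions apply. Count: 14.

14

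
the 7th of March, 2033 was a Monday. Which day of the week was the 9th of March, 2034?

March 2033: 31 − 7 = 24 days remain.
Then 11 full months totalling 334 days.
March 1–9, 2034: 9 days.
Total: 24 + 334 + 9 = 367 days.
367 mod 7 = 3, so 3 days after Monday is Thursday.

Thursday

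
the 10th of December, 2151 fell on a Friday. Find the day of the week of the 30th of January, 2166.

Thursday

From December 10, 2151 to December 10, 2165: 14 years, of which 4 contain a Feb 29 — 10×365 + 4×366 = 5114 days.
December 2165: 31 − 10 = 21 days remain.
January 1–30, 2166: 30 days.
Residual: 51 days.
Total: 5165 days.
5165 mod 7 = 6, so 6 days after Friday is Thursday.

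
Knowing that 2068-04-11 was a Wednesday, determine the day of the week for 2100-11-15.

Day-of-year of April 11, 2068: 102.
Day-of-year of November 15, 2100: 319.
2068 has 366 days, so 366 − 102 = 264 days remain in 2068.
Full years 2069–2099: 24 common + 7 leap = 24×365 + 7×366 = 11322 days.
Total: 264 + 11322 + 319 = 11905 days.
11905 mod 7 = 5, so 5 days after Wednesday is Monday.

Monday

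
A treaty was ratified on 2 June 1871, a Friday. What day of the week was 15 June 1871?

Thursday

Within June 1871: 15 − 2 = 13 days.
13 mod 7 = 6, so 6 days after Friday is Thursday.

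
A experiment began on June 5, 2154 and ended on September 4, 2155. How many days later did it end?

456

Day-of-year of June 5, 2154: 156.
Day-of-year of September 4, 2155: 247.
2154 has 365 days, so 365 − 156 = 209 days remain in 2154.
Total: 209 + 247 = 456 days.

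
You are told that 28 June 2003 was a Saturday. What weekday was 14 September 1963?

Saturday

Count forward from the earlier date (September 14, 1963) to the later (June 28, 2003):
From September 14, 1963 to September 14, 2002: 39 years, of which 10 contain a Feb 29 — 29×365 + 10×366 = 14245 days.
(2000 is a leap year (divisible by 400).)
September 2002: 30 − 14 = 16 days remain.
Then October (31), November (30), December (31), January (31), February 2003 (28), March (31), April (30), May (31): 31 + 30 + 31 + 31 + 28 + 31 + 30 + 31 = 243 days.
June 1–28, 2003: 28 days.
Residual: 287 days.
Total: 14532 days.
14532 is a multiple of 7, so 14 September 1963 falls on the same weekday: Saturday.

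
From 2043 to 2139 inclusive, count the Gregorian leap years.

Years divisible by 4: 2044, 2048, …, 2136 — 24 in all.
Of these, 2100 is divisible by 100 but not 400, so not leap.
Leap years: 24 − 1 = 23.

23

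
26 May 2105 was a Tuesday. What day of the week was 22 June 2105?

May 2105: 31 − 26 = 5 days remain.
June 1–22, 2105: 22 days.
Total: 5 + 22 = 27 days.
27 mod 7 = 6, so 6 days after Tuesday is Monday.

Monday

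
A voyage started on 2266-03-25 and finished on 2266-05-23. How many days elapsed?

59

March 2266: 31 − 25 = 6 days remain.
Then April (30): 30 days.
May 1–23, 2266: 23 days.
Total: 6 + 30 + 23 = 59 days.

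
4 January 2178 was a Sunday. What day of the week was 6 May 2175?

Saturday

Count forward from the earlier date (May 6, 2175) to the later (January 4, 2178):
May 6, 2175 → May 6, 2176: 366 days (2176 is a leap year).
May 6, 2176 → May 6, 2177: 365 days.
May 2177: 31 − 6 = 25 days remain.
Then June (30), July (31), August (31), September (30), October (31), November (30), December (31): 30 + 31 + 31 + 30 + 31 + 30 + 31 = 214 days.
January 1–4, 2178: 4 days.
Residual: 243 days.
Total: 974 days.
974 mod 7 = 1, so 1 day before Sunday is Saturday.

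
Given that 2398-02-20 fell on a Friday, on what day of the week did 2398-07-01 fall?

February 2398: 28 − 20 = 8 days remain (2398 is not a leap year, so February has 28 days).
Then March (31), April (30), May (31), June (30): 31 + 30 + 31 + 30 = 122 days.
July 1, 2398: 1 day.
Total: 8 + 122 + 1 = 131 days.
131 mod 7 = 5, so 5 days after Friday is Wednesday.

Wednesday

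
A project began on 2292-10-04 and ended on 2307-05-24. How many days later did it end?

5344

Day-of-year of October 4, 2292: 278.
Day-of-year of May 24, 2307: 144.
2292 has 366 days, so 366 − 278 = 88 days remain in 2292.
Full years 2293–2306: 12 common + 2 leap = 12×365 + 2×366 = 5112 days.
Total: 88 + 5112 + 144 = 5344 days.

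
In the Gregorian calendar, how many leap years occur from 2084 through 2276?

47

Years divisible by 4: 2084, 2088, …, 2276 — 49 in all.
Of these, 2100, 2200 are divisible by 100 but not 400, so not leap.
Leap years: 49 − 2 = 47.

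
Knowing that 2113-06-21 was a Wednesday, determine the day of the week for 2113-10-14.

June 2113: 30 − 21 = 9 days remain.
Then July (31), August (31), September (30): 31 + 31 + 30 = 92 days.
October 1–14, 2113: 14 days.
Total: 9 + 92 + 14 = 115 days.
115 mod 7 = 3, so 3 days after Wednesday is Saturday.

Saturday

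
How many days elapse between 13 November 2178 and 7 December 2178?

November 2178: 30 − 13 = 17 days remain.
December 1–7, 2178: 7 days.
Total: 17 + 7 = 24 days.

24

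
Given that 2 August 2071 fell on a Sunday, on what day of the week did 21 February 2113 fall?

From August 2, 2071 to August 2, 2112: 41 years, of which 10 contain a Feb 29 — 31×365 + 10×366 = 14975 days.
(2100 is not a leap year (divisible by 100 but not 400).)
August 2112: 31 − 2 = 29 days remain.
Then September (30), October (31), November (30), December (31), January (31): 30 + 31 + 30 + 31 + 31 = 153 days.
February 1–21, 2113: 21 days (2113 is not a leap year).
Residual: 203 days.
Total: 15178 days.
15178 mod 7 = 2, so 2 days after Sunday is Tuesday.

Tuesday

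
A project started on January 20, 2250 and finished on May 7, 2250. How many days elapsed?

January 2250: 31 − 20 = 11 days remain.
Then February 2250 (28), March (31), April (30): 28 + 31 + 30 = 89 days.
May 1–7, 2250: 7 days.
Total: 11 + 89 + 7 = 107 days.

107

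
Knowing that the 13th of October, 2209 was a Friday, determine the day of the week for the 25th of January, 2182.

Count forward from the earlier date (January 25, 2182) to the later (October 13, 2209):
From January 25, 2182 to January 25, 2209: 27 years, of which 6 contain a Feb 29 — 21×365 + 6×366 = 9861 days.
(2200 is not a leap year (divisible by 100 but not 400).)
January 2209: 31 − 25 = 6 days remain.
Then February 2209 (28), March (31), April (30), May (31), June (30), July (31), August (31), September (30): 28 + 31 + 30 + 31 + 30 + 31 + 31 + 30 = 242 days.
October 1–13, 2209: 13 days.
Residual: 261 days.
Total: 10122 days.
10122 is a multiple of 7, so the 25th of January, 2182 falls on the same weekday: Friday.

Friday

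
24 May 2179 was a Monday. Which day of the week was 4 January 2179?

Monday

Count forward from the earlier date (January 4, 2179) to the later (May 24, 2179):
January 2179: 31 − 4 = 27 days remain.
Then February 2179 (28), March (31), April (30): 28 + 31 + 30 = 89 days.
May 1–24, 2179: 24 days.
Total: 27 + 89 + 24 = 140 days.
140 is a multiple of 7, so 4 January 2179 falls on the same weekday: Monday.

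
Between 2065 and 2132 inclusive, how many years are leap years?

16

Years divisible by 4: 2068, 2072, …, 2132 — 17 in all.
Of these, 2100 is divisible by 100 but not 400, so not leap.
Leap years: 17 − 1 = 16.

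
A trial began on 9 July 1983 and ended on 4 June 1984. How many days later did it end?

July 1983: 31 − 9 = 22 days remain.
Then 10 full months totalling 305 days.
June 1–4, 1984: 4 days.
Residual: 331 days.
Total: 331 days.

331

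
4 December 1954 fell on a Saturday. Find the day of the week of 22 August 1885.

Saturday

Count forward from the earlier date (August 22, 1885) to the later (December 4, 1954):
Day-of-year of August 22, 1885: 234.
Day-of-year of December 4, 1954: 338.
1885 has 365 days, so 365 − 234 = 131 days remain in 1885.
Full years 1886–1953: 52 common + 16 leap = 52×365 + 16×366 = 24836 days.
Total: 131 + 24836 + 338 = 25305 days.
25305 is a multiple of 7, so 22 August 1885 falls on the same weekday: Saturday.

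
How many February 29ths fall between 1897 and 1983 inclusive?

Years divisible by 4: 1900, 1904, …, 1980 — 21 in all.
Of these, 1900 is divisible by 100 but not 400, so not leap.
Leap years: 21 − 1 = 20.

20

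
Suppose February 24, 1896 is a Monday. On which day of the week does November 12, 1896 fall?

February 1896: 29 − 24 = 5 days remain (1896 is a leap year, so February has 29 days).
Then March (31), April (30), May (31), June (30), July (31), August (31), September (30), October (31): 31 + 30 + 31 + 30 + 31 + 31 + 30 + 31 = 245 days.
November 1–12, 1896: 12 days.
Total: 5 + 245 + 12 = 262 days.
262 mod 7 = 3, so 3 days after Monday is Thursday.

Thursday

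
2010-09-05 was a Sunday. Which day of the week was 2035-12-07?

From September 5, 2010 to September 5, 2035: 25 years, of which 6 contain a Feb 29 — 19×365 + 6×366 = 9131 days.
September 2035: 30 − 5 = 25 days remain.
Then October (31), November (30): 31 + 30 = 61 days.
December 1–7, 2035: 7 days.
Residual: 93 days.
Total: 9224 days.
9224 mod 7 = 5, so 5 days after Sunday is Friday.

Friday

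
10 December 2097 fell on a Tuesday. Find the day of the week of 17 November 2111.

Tuesday

From December 10, 2097 to December 10, 2110: 13 years, of which 2 contain a Feb 29 — 11×365 + 2×366 = 4747 days.
(2100 is not a leap year (divisible by 100 but not 400).)
December 2110: 31 − 10 = 21 days remain.
Then 10 full months totalling 304 days.
November 1–17, 2111: 17 days.
Residual: 342 days.
Total: 5089 days.
5089 is a multiple of 7, so 17 November 2111 falls on the same weekday: Tuesday.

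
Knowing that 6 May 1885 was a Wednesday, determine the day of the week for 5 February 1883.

Monday

Count forward from the earlier date (February 5, 1883) to the later (May 6, 1885):
February 5, 1883 → February 5, 1884: 365 days.
February 5, 1884 → February 5, 1885: 366 days (1884 is a leap year).
February 1885: 28 − 5 = 23 days remain (1885 is not a leap year, so February has 28 days).
Then March (31), April (30): 31 + 30 = 61 days.
May 1–6, 1885: 6 days.
Residual: 90 days.
Total: 821 days.
821 mod 7 = 2, so 2 days before Wednesday is Monday.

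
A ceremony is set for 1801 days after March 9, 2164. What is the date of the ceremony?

February 12, 2169

Count 1801 days after March 9, 2164:
March 9, 2164 → March 9, 2165: 365 days.
March 9, 2165 → March 9, 2166: 365 days.
March 9, 2166 → March 9, 2167: 365 days.
March 9, 2167 → March 9, 2168: 366 days (2168 is a leap year).
March 2168: 31 − 9 = 22 days remain.
Then 10 full months totalling 306 days.
February 1–12, 2169: 12 days (2169 is not a leap year).
Residual: 340 days.
Total: 1801 days.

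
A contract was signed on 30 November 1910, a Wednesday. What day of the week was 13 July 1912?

Saturday

November 30, 1910 → November 30, 1911: 365 days.
November 1911: 30 − 30 = 0 days remain.
Then December (31), January (31), February 1912 (29), March (31), April (30), May (31), June (30): 31 + 31 + 29 + 31 + 30 + 31 + 30 = 213 days.
July 1–13, 1912: 13 days.
Residual: 226 days.
Total: 591 days.
591 mod 7 = 3, so 3 days after Wednesday is Saturday.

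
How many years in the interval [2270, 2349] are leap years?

Years divisible by 4: 2272, 2276, …, 2348 — 20 in all.
Of these, 2300 is divisible by 100 but not 400, so not leap.
Leap years: 20 − 1 = 19.

19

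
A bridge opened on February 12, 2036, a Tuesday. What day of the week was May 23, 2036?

Friday

February 2036: 29 − 12 = 17 days remain (2036 is a leap year, so February has 29 days).
Then March (31), April (30): 31 + 30 = 61 days.
May 1–23, 2036: 23 days.
Total: 17 + 61 + 23 = 101 days.
101 mod 7 = 3, so 3 days after Tuesday is Friday.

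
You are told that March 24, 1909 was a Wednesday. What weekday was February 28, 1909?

Count forward from the earlier date (February 28, 1909) to the later (March 24, 1909):
February 1909: 28 − 28 = 0 days remain (1909 is not a leap year, so February has 28 days).
March 1–24, 1909: 24 days.
Total: 0 + 24 = 24 days.
24 mod 7 = 3, so 3 days before Wednesday is Sunday.

Sunday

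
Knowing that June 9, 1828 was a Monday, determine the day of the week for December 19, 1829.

June 1828: 30 − 9 = 21 days remain.
Then 17 full months totalling 518 days.
December 1–19, 1829: 19 days.
Total: 21 + 518 + 19 = 558 days.
558 mod 7 = 5, so 5 days after Monday is Saturday.

Saturday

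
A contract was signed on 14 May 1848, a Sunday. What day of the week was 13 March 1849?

May 1848: 31 − 14 = 17 days remain.
Then 9 full months totalling 273 days.
March 1–13, 1849: 13 days.
Total: 17 + 273 + 13 = 303 days.
303 mod 7 = 2, so 2 days after Sunday is Tuesday.

Tuesday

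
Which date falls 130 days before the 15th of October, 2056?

the 7th of June, 2056

Count 130 days before October 15, 2056:
June 2056: 30 − 7 = 23 days remain.
Then July (31), August (31), September (30): 31 + 31 + 30 = 92 days.
October 1–15, 2056: 15 days.
Total: 23 + 92 + 15 = 130 days.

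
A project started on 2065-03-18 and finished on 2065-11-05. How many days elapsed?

232

March 2065: 31 − 18 = 13 days remain.
Then April (30), May (31), June (30), July (31), August (31), September (30), October (31): 30 + 31 + 30 + 31 + 31 + 30 + 31 = 214 days.
November 1–5, 2065: 5 days.
Total: 13 + 214 + 5 = 232 days.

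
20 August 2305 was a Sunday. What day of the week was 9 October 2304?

Count forward from the earlier date (October 9, 2304) to the later (August 20, 2305):
October 2304: 31 − 9 = 22 days remain.
Then 9 full months totalling 273 days.
August 1–20, 2305: 20 days.
Total: 22 + 273 + 20 = 315 days.
315 is a multiple of 7, so 9 October 2304 falls on the same weekday: Sunday.

Sunday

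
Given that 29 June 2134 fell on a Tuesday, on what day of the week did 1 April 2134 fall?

Thursday

Count forward from the earlier date (April 1, 2134) to the later (June 29, 2134):
April 2134: 30 − 1 = 29 days remain.
Then May (31): 31 days.
June 1–29, 2134: 29 days.
Total: 29 + 31 + 29 = 89 days.
89 mod 7 = 5, so 5 days before Tuesday is Thursday.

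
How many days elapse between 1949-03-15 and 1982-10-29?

12281

Day-of-year of March 15, 1949: 74.
Day-of-year of October 29, 1982: 302.
1949 has 365 days, so 365 − 74 = 291 days remain in 1949.
Full years 1950–1981: 24 common + 8 leap = 24×365 + 8×366 = 11688 days.
Total: 291 + 11688 + 302 = 12281 days.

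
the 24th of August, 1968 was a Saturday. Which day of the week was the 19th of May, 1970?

Day-of-year of August 24, 1968: 237.
Day-of-year of May 19, 1970: 139.
1968 has 366 days, so 366 − 237 = 129 days remain in 1968.
Full years: 1969: 365. Sum = 365.
Total: 129 + 365 + 139 = 633 days.
633 mod 7 = 3, so 3 days after Saturday is Tuesday.

Tuesday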